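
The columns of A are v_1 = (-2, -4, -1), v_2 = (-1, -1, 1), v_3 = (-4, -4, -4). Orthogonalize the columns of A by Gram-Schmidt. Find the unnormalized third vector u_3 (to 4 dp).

e_1 = v_1/‖v_1‖ = (-2, -4, -1)/4.5826 = (-0.4364, -0.8729, -0.2182).
r_{12} = e_1·v_2 = 1.0911.
u_2 = v_2 − 1.0911·e_1 = (-0.5238, -0.0476, 1.2381).
‖u_2‖ = 1.3452, so e_2 = (-0.3894, -0.0354, 0.9204).
r_{13} = e_1·v_3 = 6.1101; r_{23} = e_2·v_3 = -1.9824.
u_3 = v_3 − 6.1101·e_1 + 1.9824·e_2 = (-2.1053, 1.2632, -0.8421).

u_3 = (-2.1053, 1.2632, -0.8421)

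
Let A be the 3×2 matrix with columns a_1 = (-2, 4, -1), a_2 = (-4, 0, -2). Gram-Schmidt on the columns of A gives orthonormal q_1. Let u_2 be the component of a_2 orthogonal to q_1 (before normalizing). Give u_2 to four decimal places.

u_2 = (-3.0476, -1.9048, -1.5238)

a_1 = (-2, 4, -1); ‖a_1‖ = 4.5826, so q_1 = (-0.4364, 0.8729, -0.2182).
q_1·a_2 = (-0.4364)·(-4) + 0.8729·0 + (-0.2182)·(-2) = 2.1822.
u_2 = a_2 − 2.1822·q_1 = (-3.0476, -1.9048, -1.5238).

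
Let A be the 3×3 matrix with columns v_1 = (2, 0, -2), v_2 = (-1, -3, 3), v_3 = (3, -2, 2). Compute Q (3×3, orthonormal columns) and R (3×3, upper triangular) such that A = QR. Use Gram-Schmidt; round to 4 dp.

v_1 = (2, 0, -2); ‖v_1‖ = 2.8284, so e_1 = (0.7071, 0.0000, -0.7071).
e_1·v_2 = 0.7071·(-1) + 0.0000·(-3) + (-0.7071)·3 = -2.8284.
u_2 = v_2 + 2.8284·e_1 = (1.0000, -3.0000, 1.0000).
‖u_2‖ = 3.3166, so e_2 = (0.3015, -0.9045, 0.3015).
e_1·v_3 = 0.7071·3 + 0.0000·(-2) + (-0.7071)·2 = 0.7071; e_2·v_3 = 0.3015·3 + (-0.9045)·(-2) + 0.3015·2 = 3.3166.
u_3 = v_3 − 0.7071·e_1 − 3.3166·e_2 = (1.5000, 1.0000, 1.5000).
‖u_3‖ = 2.3452, so e_3 = (0.6396, 0.4264, 0.6396).

Q = [[0.7071, 0.3015, 0.6396], [0.0000, -0.9045, 0.4264], [-0.7071, 0.3015, 0.6396]], R = [[2.8284, -2.8284, 0.7071], [0.0000, 3.3166, 3.3166], [0.0000, 0.0000, 2.3452]]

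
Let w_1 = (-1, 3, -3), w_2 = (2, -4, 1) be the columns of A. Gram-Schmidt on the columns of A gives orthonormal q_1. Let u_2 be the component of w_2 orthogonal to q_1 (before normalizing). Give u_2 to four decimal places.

q_1 = w_1/‖w_1‖ = (-1, 3, -3)/4.3589 = (-0.2294, 0.6882, -0.6882).
r_{12} = q_1·w_2 = -3.9001.
u_2 = w_2 + 3.9001·q_1 = (1.1053, -1.3158, -1.6842).

u_2 = (1.1053, -1.3158, -1.6842)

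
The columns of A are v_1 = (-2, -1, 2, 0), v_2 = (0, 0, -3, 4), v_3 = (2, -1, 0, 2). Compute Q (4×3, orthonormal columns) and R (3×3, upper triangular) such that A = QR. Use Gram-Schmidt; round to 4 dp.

v_1 = (-2, -1, 2, 0); ‖v_1‖ = 3.0000, so e_1 = (-0.6667, -0.3333, 0.6667, 0.0000).
e_1·v_2 = (-0.6667)·0 + (-0.3333)·0 + 0.6667·(-3) + 0.0000·4 = -2.0000.
u_2 = v_2 + 2.0000·e_1 = (-1.3333, -0.6667, -1.6667, 4.0000).
‖u_2‖ = 4.5826, so e_2 = (-0.2910, -0.1455, -0.3637, 0.8729).
e_1·v_3 = (-0.6667)·2 + (-0.3333)·(-1) + 0.6667·0 + 0.0000·2 = -1.0000; e_2·v_3 = (-0.2910)·2 + (-0.1455)·(-1) + (-0.3637)·0 + 0.8729·2 = 1.3093.
u_3 = v_3 + 1.0000·e_1 − 1.3093·e_2 = (1.7143, -1.1429, 1.1429, 0.8571).
‖u_3‖ = 2.5071, so e_3 = (0.6838, -0.4558, 0.4558, 0.3419).

Q = [[-0.6667, -0.2910, 0.6838], [-0.3333, -0.1455, -0.4558], [0.6667, -0.3637, 0.4558], [0.0000, 0.8729, 0.3419]], R = [[3.0000, -2.0000, -1.0000], [0.0000, 4.5826, 1.3093], [0.0000, 0.0000, 2.5071]]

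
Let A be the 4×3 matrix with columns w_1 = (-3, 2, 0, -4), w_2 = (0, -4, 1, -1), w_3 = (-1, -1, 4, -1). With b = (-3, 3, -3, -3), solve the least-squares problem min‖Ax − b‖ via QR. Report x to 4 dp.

x = (1.0424, -0.0799, -0.7101)

w_1 = (-3, 2, 0, -4); ‖w_1‖ = 5.3852, so e_1 = (-0.5571, 0.3714, 0.0000, -0.7428).
e_1·w_2 = (-0.5571)·0 + 0.3714·(-4) + 0.0000·1 + (-0.7428)·(-1) = -0.7428.
u_2 = w_2 + 0.7428·e_1 = (-0.4138, -3.7241, 1.0000, -1.5517).
‖u_2‖ = 4.1771, so e_2 = (-0.0991, -0.8916, 0.2394, -0.3715).
e_1·w_3 = (-0.5571)·(-1) + 0.3714·(-1) + 0.0000·4 + (-0.7428)·(-1) = 0.9285; e_2·w_3 = (-0.0991)·(-1) + (-0.8916)·(-1) + 0.2394·4 + (-0.3715)·(-1) = 2.3197.
u_3 = w_3 − 0.9285·e_1 − 2.3197·e_2 = (-0.2530, 0.7233, 3.4447, 0.5514).
‖u_3‖ = 3.5717, so e_3 = (-0.0708, 0.2025, 0.9644, 0.1544).
Qᵀb = (5.0138, -1.9812, -2.5364).
Back-substitute: x_3 = -2.5364/3.5717 = -0.7101.
x_2 = (-1.9812 − 2.3197·(-0.7101))/4.1771 = -0.0799.
x_1 = (5.0138 + 0.7428·(-0.0799) − 0.9285·(-0.7101))/5.3852 = 1.0424.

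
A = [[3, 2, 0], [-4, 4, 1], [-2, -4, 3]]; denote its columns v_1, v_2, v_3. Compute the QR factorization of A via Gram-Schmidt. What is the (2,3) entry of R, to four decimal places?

v_1 = (3, -4, -2); ‖v_1‖ = 5.3852, so e_1 = (0.5571, -0.7428, -0.3714).
e_1·v_2 = 0.5571·2 + (-0.7428)·4 + (-0.3714)·(-4) = -0.3714.
u_2 = v_2 + 0.3714·e_1 = (2.2069, 3.7241, -4.1379).
‖u_2‖ = 5.9885, so e_2 = (0.3685, 0.6219, -0.6910).
r_{23} = e_2·v_3 = -1.4511.

r_{23} = -1.4511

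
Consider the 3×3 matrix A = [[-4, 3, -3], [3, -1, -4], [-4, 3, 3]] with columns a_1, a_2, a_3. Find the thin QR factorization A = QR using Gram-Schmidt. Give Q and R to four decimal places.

Q = [[-0.6247, 0.3313, -0.7071], [0.4685, 0.8835, 0.0000], [-0.6247, 0.3313, 0.7071]], R = [[6.4031, -4.2167, -1.8741], [0.0000, 1.1043, -3.5338], [0.0000, 0.0000, 4.2426]]

a_1 = (-4, 3, -4); ‖a_1‖ = 6.4031, so q_1 = (-0.6247, 0.4685, -0.6247).
q_1·a_2 = (-0.6247)·3 + 0.4685·(-1) + (-0.6247)·3 = -4.2167.
u_2 = a_2 + 4.2167·q_1 = (0.3659, 0.9756, 0.3659).
‖u_2‖ = 1.1043, so q_2 = (0.3313, 0.8835, 0.3313).
q_1·a_3 = (-0.6247)·(-3) + 0.4685·(-4) + (-0.6247)·3 = -1.8741; q_2·a_3 = 0.3313·(-3) + 0.8835·(-4) + 0.3313·3 = -3.5338.
u_3 = a_3 + 1.8741·q_1 + 3.5338·q_2 = (-3.0000, 0.0000, 3.0000).
‖u_3‖ = 4.2426, so q_3 = (-0.7071, 0.0000, 0.7071).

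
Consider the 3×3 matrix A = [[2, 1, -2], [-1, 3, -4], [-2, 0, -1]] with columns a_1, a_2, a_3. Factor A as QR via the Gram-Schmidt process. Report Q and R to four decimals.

Q = [[0.6667, 0.3887, -0.6360], [-0.3333, 0.9187, 0.2120], [-0.6667, -0.0707, -0.7420]], R = [[3.0000, -0.3333, 0.6667], [0.0000, 3.1447, -4.3813], [0.0000, 0.0000, 1.1660]]

a_1 = (2, -1, -2); ‖a_1‖ = 3.0000, so e_1 = (0.6667, -0.3333, -0.6667).
e_1·a_2 = 0.6667·1 + (-0.3333)·3 + (-0.6667)·0 = -0.3333.
u_2 = a_2 + 0.3333·e_1 = (1.2222, 2.8889, -0.2222).
‖u_2‖ = 3.1447, so e_2 = (0.3887, 0.9187, -0.0707).
e_1·a_3 = 0.6667·(-2) + (-0.3333)·(-4) + (-0.6667)·(-1) = 0.6667; e_2·a_3 = 0.3887·(-2) + 0.9187·(-4) + (-0.0707)·(-1) = -4.3813.
u_3 = a_3 − 0.6667·e_1 + 4.3813·e_2 = (-0.7416, 0.2472, -0.8652).
‖u_3‖ = 1.1660, so e_3 = (-0.6360, 0.2120, -0.7420).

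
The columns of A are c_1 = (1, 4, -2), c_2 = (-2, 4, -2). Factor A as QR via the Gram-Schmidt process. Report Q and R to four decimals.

c_1 = (1, 4, -2); ‖c_1‖ = 4.5826, so q_1 = (0.2182, 0.8729, -0.4364).
q_1·c_2 = 0.2182·(-2) + 0.8729·4 + (-0.4364)·(-2) = 3.9279.
u_2 = c_2 − 3.9279·q_1 = (-2.8571, 0.5714, -0.2857).
‖u_2‖ = 2.9277, so q_2 = (-0.9759, 0.1952, -0.0976).

Q = [[0.2182, -0.9759], [0.8729, 0.1952], [-0.4364, -0.0976]], R = [[4.5826, 3.9279], [0.0000, 2.9277]]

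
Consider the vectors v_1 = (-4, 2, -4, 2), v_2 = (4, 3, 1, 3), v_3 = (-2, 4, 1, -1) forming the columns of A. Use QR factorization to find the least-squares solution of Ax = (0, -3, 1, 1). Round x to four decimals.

v_1 = (-4, 2, -4, 2); ‖v_1‖ = 6.3246, so e_1 = (-0.6325, 0.3162, -0.6325, 0.3162).
e_1·v_2 = (-0.6325)·4 + 0.3162·3 + (-0.6325)·1 + 0.3162·3 = -1.2649.
u_2 = v_2 + 1.2649·e_1 = (3.2000, 3.4000, 0.2000, 3.4000).
‖u_2‖ = 5.7793, so e_2 = (0.5537, 0.5883, 0.0346, 0.5883).
e_1·v_3 = (-0.6325)·(-2) + 0.3162·4 + (-0.6325)·1 + 0.3162·(-1) = 1.5811; e_2·v_3 = 0.5537·(-2) + 0.5883·4 + 0.0346·1 + 0.5883·(-1) = 0.6921.
u_3 = v_3 − 1.5811·e_1 − 0.6921·e_2 = (-1.3832, 3.0928, 1.9760, -1.9072).
‖u_3‖ = 4.3613, so e_3 = (-0.3172, 0.7091, 0.4531, -0.4373).
Qᵀb = (-1.2649, -1.1420, -2.1117).
Back-substitute: x_3 = -2.1117/4.3613 = -0.4842.
x_2 = (-1.1420 − 0.6921·(-0.4842))/5.7793 = -0.1396.
x_1 = (-1.2649 + 1.2649·(-0.1396) − 1.5811·(-0.4842))/6.3246 = -0.1069.

x = (-0.1069, -0.1396, -0.4842)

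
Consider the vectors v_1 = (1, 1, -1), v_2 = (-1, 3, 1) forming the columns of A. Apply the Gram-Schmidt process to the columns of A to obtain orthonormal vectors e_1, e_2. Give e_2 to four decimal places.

v_1 = (1, 1, -1); ‖v_1‖ = 1.7321, so e_1 = (0.5774, 0.5774, -0.5774).
e_1·v_2 = 0.5774·(-1) + 0.5774·3 + (-0.5774)·1 = 0.5774.
u_2 = v_2 − 0.5774·e_1 = (-1.3333, 2.6667, 1.3333).
‖u_2‖ = 3.2660, so e_2 = (-0.4082, 0.8165, 0.4082).

e_2 = (-0.4082, 0.8165, 0.4082)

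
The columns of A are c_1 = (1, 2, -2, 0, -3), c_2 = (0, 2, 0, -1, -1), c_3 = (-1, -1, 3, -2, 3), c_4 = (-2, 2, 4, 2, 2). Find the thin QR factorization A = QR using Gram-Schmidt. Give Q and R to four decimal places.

Q = [[0.2357, -0.2148, 0.4487, 0.3471], [0.4714, 0.6751, -0.4647, -0.0134], [-0.4714, 0.4296, 0.0481, 0.7610], [0.0000, -0.5523, -0.7372, 0.3738], [-0.7071, 0.0921, -0.1923, -0.4005]], R = [[4.2426, 1.6499, -4.2426, -2.8284], [0.0000, 1.8105, 2.2094, 2.5776], [0.0000, 0.0000, 1.0577, -3.4935], [0.0000, 0.0000, 0.0000, 2.2697]]

c_1 = (1, 2, -2, 0, -3); ‖c_1‖ = 4.2426, so e_1 = (0.2357, 0.4714, -0.4714, 0.0000, -0.7071).
e_1·c_2 = 0.2357·0 + 0.4714·2 + (-0.4714)·0 + 0.0000·(-1) + (-0.7071)·(-1) = 1.6499.
u_2 = c_2 − 1.6499·e_1 = (-0.3889, 1.2222, 0.7778, -1.0000, 0.1667).
‖u_2‖ = 1.8105, so e_2 = (-0.2148, 0.6751, 0.4296, -0.5523, 0.0921).
e_1·c_3 = 0.2357·(-1) + 0.4714·(-1) + (-0.4714)·3 + 0.0000·(-2) + (-0.7071)·3 = -4.2426; e_2·c_3 = (-0.2148)·(-1) + 0.6751·(-1) + 0.4296·3 + (-0.5523)·(-2) + 0.0921·3 = 2.2094.
u_3 = c_3 + 4.2426·e_1 − 2.2094·e_2 = (0.4746, -0.4915, 0.0508, -0.7797, -0.2034).
‖u_3‖ = 1.0577, so e_3 = (0.4487, -0.4647, 0.0481, -0.7372, -0.1923).
e_1·c_4 = 0.2357·(-2) + 0.4714·2 + (-0.4714)·4 + 0.0000·2 + (-0.7071)·2 = -2.8284; e_2·c_4 = (-0.2148)·(-2) + 0.6751·2 + 0.4296·4 + (-0.5523)·2 + 0.0921·2 = 2.5776; e_3·c_4 = 0.4487·(-2) + (-0.4647)·2 + 0.0481·4 + (-0.7372)·2 + (-0.1923)·2 = -3.4935.
u_4 = c_4 + 2.8284·e_1 − 2.5776·e_2 + 3.4935·e_3 = (0.7879, -0.0303, 1.7273, 0.8485, -0.9091).
‖u_4‖ = 2.2697, so e_4 = (0.3471, -0.0134, 0.7610, 0.3738, -0.4005).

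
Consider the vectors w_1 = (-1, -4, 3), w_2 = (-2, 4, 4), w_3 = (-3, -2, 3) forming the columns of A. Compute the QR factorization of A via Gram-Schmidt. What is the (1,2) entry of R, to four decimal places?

w_1 = (-1, -4, 3); ‖w_1‖ = 5.0990, so e_1 = (-0.1961, -0.7845, 0.5883).
r_{12} = e_1·w_2 = -0.3922.

r_{12} = -0.3922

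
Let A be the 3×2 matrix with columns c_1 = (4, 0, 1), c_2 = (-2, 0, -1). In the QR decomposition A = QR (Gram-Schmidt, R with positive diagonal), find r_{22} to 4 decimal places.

r_{22} = 0.4851

q_1 = c_1/‖c_1‖ = (4, 0, 1)/4.1231 = (0.9701, 0.0000, 0.2425).
r_{12} = q_1·c_2 = -2.1828.
u_2 = c_2 + 2.1828·q_1 = (0.1176, 0.0000, -0.4706).
r_{22} = ‖u_2‖ = 0.4851.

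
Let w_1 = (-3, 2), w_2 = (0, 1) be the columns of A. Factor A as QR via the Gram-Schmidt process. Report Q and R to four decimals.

w_1 = (-3, 2); ‖w_1‖ = 3.6056, so q_1 = (-0.8321, 0.5547).
q_1·w_2 = (-0.8321)·0 + 0.5547·1 = 0.5547.
u_2 = w_2 − 0.5547·q_1 = (0.4615, 0.6923).
‖u_2‖ = 0.8321, so q_2 = (0.5547, 0.8321).

Q = [[-0.8321, 0.5547], [0.5547, 0.8321]], R = [[3.6056, 0.5547], [0.0000, 0.8321]]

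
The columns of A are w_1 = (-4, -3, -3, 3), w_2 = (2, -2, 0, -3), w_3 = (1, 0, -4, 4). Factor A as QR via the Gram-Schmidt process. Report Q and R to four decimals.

Q = [[-0.6100, 0.2593, 0.6813], [-0.4575, -0.7348, 0.0943], [-0.4575, -0.2038, -0.6114], [0.4575, -0.5928, 0.3913]], R = [[6.5574, -1.6775, 3.0500], [0.0000, 3.7664, -1.2966], [0.0000, 0.0000, 4.6922]]

w_1 = (-4, -3, -3, 3); ‖w_1‖ = 6.5574, so q_1 = (-0.6100, -0.4575, -0.4575, 0.4575).
q_1·w_2 = (-0.6100)·2 + (-0.4575)·(-2) + (-0.4575)·0 + 0.4575·(-3) = -1.6775.
u_2 = w_2 + 1.6775·q_1 = (0.9767, -2.7674, -0.7674, -2.2326).
‖u_2‖ = 3.7664, so q_2 = (0.2593, -0.7348, -0.2038, -0.5928).
q_1·w_3 = (-0.6100)·1 + (-0.4575)·0 + (-0.4575)·(-4) + 0.4575·4 = 3.0500; q_2·w_3 = 0.2593·1 + (-0.7348)·0 + (-0.2038)·(-4) + (-0.5928)·4 = -1.2966.
u_3 = w_3 − 3.0500·q_1 + 1.2966·q_2 = (3.1967, 0.4426, -2.8689, 1.8361).
‖u_3‖ = 4.6922, so q_3 = (0.6813, 0.0943, -0.6114, 0.3913).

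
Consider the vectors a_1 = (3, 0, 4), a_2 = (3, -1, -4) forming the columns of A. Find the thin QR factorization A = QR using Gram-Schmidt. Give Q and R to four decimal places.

a_1 = (3, 0, 4); ‖a_1‖ = 5.0000, so q_1 = (0.6000, 0.0000, 0.8000).
q_1·a_2 = 0.6000·3 + 0.0000·(-1) + 0.8000·(-4) = -1.4000.
u_2 = a_2 + 1.4000·q_1 = (3.8400, -1.0000, -2.8800).
‖u_2‖ = 4.9031, so q_2 = (0.7832, -0.2040, -0.5874).

Q = [[0.6000, 0.7832], [0.0000, -0.2040], [0.8000, -0.5874]], R = [[5.0000, -1.4000], [0.0000, 4.9031]]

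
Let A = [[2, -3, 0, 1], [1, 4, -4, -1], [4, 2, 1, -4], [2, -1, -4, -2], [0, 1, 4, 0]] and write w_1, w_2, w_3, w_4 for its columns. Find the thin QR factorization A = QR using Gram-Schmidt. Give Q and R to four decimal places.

w_1 = (2, 1, 4, 2, 0); ‖w_1‖ = 5.0000, so q_1 = (0.4000, 0.2000, 0.8000, 0.4000, 0.0000).
q_1·w_2 = 0.4000·(-3) + 0.2000·4 + 0.8000·2 + 0.4000·(-1) + 0.0000·1 = 0.8000.
u_2 = w_2 − 0.8000·q_1 = (-3.3200, 3.8400, 1.3600, -1.3200, 1.0000).
‖u_2‖ = 5.5100, so q_2 = (-0.6025, 0.6969, 0.2468, -0.2396, 0.1815).
q_1·w_3 = 0.4000·0 + 0.2000·(-4) + 0.8000·1 + 0.4000·(-4) + 0.0000·4 = -1.6000; q_2·w_3 = (-0.6025)·0 + 0.6969·(-4) + 0.2468·1 + (-0.2396)·(-4) + 0.1815·4 = -0.8566.
u_3 = w_3 + 1.6000·q_1 + 0.8566·q_2 = (0.1238, -3.0830, 2.4914, -3.5652, 4.1555).
‖u_3‖ = 6.7606, so q_3 = (0.0183, -0.4560, 0.3685, -0.5273, 0.6147).
q_1·w_4 = 0.4000·1 + 0.2000·(-1) + 0.8000·(-4) + 0.4000·(-2) + 0.0000·0 = -3.8000; q_2·w_4 = (-0.6025)·1 + 0.6969·(-1) + 0.2468·(-4) + (-0.2396)·(-2) + 0.1815·0 = -1.8076; q_3·w_4 = 0.0183·1 + (-0.4560)·(-1) + 0.3685·(-4) + (-0.5273)·(-2) + 0.6147·0 = 0.0550.
u_4 = w_4 + 3.8000·q_1 + 1.8076·q_2 − 0.0550·q_3 = (1.4298, 1.0448, -0.5341, -0.8841, 0.2943).
‖u_4‖ = 2.0711, so q_4 = (0.6904, 0.5045, -0.2579, -0.4269, 0.1421).

Q = [[0.4000, -0.6025, 0.0183, 0.6904], [0.2000, 0.6969, -0.4560, 0.5045], [0.8000, 0.2468, 0.3685, -0.2579], [0.4000, -0.2396, -0.5273, -0.4269], [0.0000, 0.1815, 0.6147, 0.1421]], R = [[5.0000, 0.8000, -1.6000, -3.8000], [0.0000, 5.5100, -0.8566, -1.8076], [0.0000, 0.0000, 6.7606, 0.0550], [0.0000, 0.0000, 0.0000, 2.0711]]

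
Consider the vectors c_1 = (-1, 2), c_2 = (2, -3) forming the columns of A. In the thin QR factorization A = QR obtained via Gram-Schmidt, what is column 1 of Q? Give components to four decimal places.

c_1 = (-1, 2); ‖c_1‖ = 2.2361, so e_1 = (-0.4472, 0.8944).

e_1 = (-0.4472, 0.8944)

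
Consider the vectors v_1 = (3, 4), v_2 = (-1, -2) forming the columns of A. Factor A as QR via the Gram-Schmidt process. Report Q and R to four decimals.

v_1 = (3, 4); ‖v_1‖ = 5.0000, so e_1 = (0.6000, 0.8000).
e_1·v_2 = 0.6000·(-1) + 0.8000·(-2) = -2.2000.
u_2 = v_2 + 2.2000·e_1 = (0.3200, -0.2400).
‖u_2‖ = 0.4000, so e_2 = (0.8000, -0.6000).

Q = [[0.6000, 0.8000], [0.8000, -0.6000]], R = [[5.0000, -2.2000], [0.0000, 0.4000]]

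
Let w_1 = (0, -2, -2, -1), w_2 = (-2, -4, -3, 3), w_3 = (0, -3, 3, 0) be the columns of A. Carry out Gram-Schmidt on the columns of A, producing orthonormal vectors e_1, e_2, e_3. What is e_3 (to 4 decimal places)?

e_3 = (0.0582, -0.6692, 0.7306, -0.1228)

w_1 = (0, -2, -2, -1); ‖w_1‖ = 3.0000, so e_1 = (0.0000, -0.6667, -0.6667, -0.3333).
e_1·w_2 = 0.0000·(-2) + (-0.6667)·(-4) + (-0.6667)·(-3) + (-0.3333)·3 = 3.6667.
u_2 = w_2 − 3.6667·e_1 = (-2.0000, -1.5556, -0.5556, 4.2222).
‖u_2‖ = 4.9554, so e_2 = (-0.4036, -0.3139, -0.1121, 0.8521).
e_1·w_3 = 0.0000·0 + (-0.6667)·(-3) + (-0.6667)·3 + (-0.3333)·0 = 0.0000; e_2·w_3 = (-0.4036)·0 + (-0.3139)·(-3) + (-0.1121)·3 + 0.8521·0 = 0.6054.
u_3 = w_3 − 0.0000·e_1 − 0.6054·e_2 = (0.2443, -2.8100, 3.0679, -0.5158).
‖u_3‖ = 4.1992, so e_3 = (0.0582, -0.6692, 0.7306, -0.1228).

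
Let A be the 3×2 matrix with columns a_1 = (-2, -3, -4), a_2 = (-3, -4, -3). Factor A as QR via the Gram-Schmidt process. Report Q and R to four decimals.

a_1 = (-2, -3, -4); ‖a_1‖ = 5.3852, so e_1 = (-0.3714, -0.5571, -0.7428).
e_1·a_2 = (-0.3714)·(-3) + (-0.5571)·(-4) + (-0.7428)·(-3) = 5.5709.
u_2 = a_2 − 5.5709·e_1 = (-0.9310, -0.8966, 1.1379).
‖u_2‖ = 1.7221, so e_2 = (-0.5406, -0.5206, 0.6608).

Q = [[-0.3714, -0.5406], [-0.5571, -0.5206], [-0.7428, 0.6608]], R = [[5.3852, 5.5709], [0.0000, 1.7221]]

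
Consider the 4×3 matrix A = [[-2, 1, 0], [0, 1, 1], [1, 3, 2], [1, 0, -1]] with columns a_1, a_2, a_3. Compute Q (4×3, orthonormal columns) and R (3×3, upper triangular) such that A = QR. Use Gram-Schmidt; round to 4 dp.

Q = [[-0.8165, 0.4051, -0.4114], [0.0000, 0.3038, 0.2992], [0.4082, 0.8608, 0.0374], [0.4082, -0.0506, -0.8602]], R = [[2.4495, 0.4082, 0.4082], [0.0000, 3.2914, 2.0761], [0.0000, 0.0000, 1.2341]]

a_1 = (-2, 0, 1, 1); ‖a_1‖ = 2.4495, so q_1 = (-0.8165, 0.0000, 0.4082, 0.4082).
q_1·a_2 = (-0.8165)·1 + 0.0000·1 + 0.4082·3 + 0.4082·0 = 0.4082.
u_2 = a_2 − 0.4082·q_1 = (1.3333, 1.0000, 2.8333, -0.1667).
‖u_2‖ = 3.2914, so q_2 = (0.4051, 0.3038, 0.8608, -0.0506).
q_1·a_3 = (-0.8165)·0 + 0.0000·1 + 0.4082·2 + 0.4082·(-1) = 0.4082; q_2·a_3 = 0.4051·0 + 0.3038·1 + 0.8608·2 + (-0.0506)·(-1) = 2.0761.
u_3 = a_3 − 0.4082·q_1 − 2.0761·q_2 = (-0.5077, 0.3692, 0.0462, -1.0615).
‖u_3‖ = 1.2341, so q_3 = (-0.4114, 0.2992, 0.0374, -0.8602).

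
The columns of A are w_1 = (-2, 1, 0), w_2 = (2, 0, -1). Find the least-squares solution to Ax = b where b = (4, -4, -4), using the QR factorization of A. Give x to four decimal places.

x = (-1.3333, 1.3333)

w_1 = (-2, 1, 0); ‖w_1‖ = 2.2361, so q_1 = (-0.8944, 0.4472, 0.0000).
q_1·w_2 = (-0.8944)·2 + 0.4472·0 + 0.0000·(-1) = -1.7889.
u_2 = w_2 + 1.7889·q_1 = (0.4000, 0.8000, -1.0000).
‖u_2‖ = 1.3416, so q_2 = (0.2981, 0.5963, -0.7454).
Qᵀb = (-5.3666, 1.7889).
Back-substitute: x_2 = 1.7889/1.3416 = 1.3333.
x_1 = (-5.3666 + 1.7889·1.3333)/2.2361 = -1.3333.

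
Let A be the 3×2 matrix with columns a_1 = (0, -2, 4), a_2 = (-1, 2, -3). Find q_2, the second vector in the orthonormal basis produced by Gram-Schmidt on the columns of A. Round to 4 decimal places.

q_2 = (-0.9129, 0.3651, 0.1826)

a_1 = (0, -2, 4); ‖a_1‖ = 4.4721, so q_1 = (0.0000, -0.4472, 0.8944).
q_1·a_2 = 0.0000·(-1) + (-0.4472)·2 + 0.8944·(-3) = -3.5777.
u_2 = a_2 + 3.5777·q_1 = (-1.0000, 0.4000, 0.2000).
‖u_2‖ = 1.0954, so q_2 = (-0.9129, 0.3651, 0.1826).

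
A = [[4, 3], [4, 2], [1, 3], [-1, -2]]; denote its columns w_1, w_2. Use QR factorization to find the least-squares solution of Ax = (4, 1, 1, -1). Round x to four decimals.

x = (0.3745, 0.3707)

e_1 = w_1/‖w_1‖ = (4, 4, 1, -1)/5.8310 = (0.6860, 0.6860, 0.1715, -0.1715).
r_{12} = e_1·w_2 = 4.2875.
u_2 = w_2 − 4.2875·e_1 = (0.0588, -0.9412, 2.2647, -1.2647).
‖u_2‖ = 2.7600, so e_2 = (0.0213, -0.3410, 0.8205, -0.4582).
Qᵀb = (3.7730, 1.0230).
Back-substitute: x_2 = 1.0230/2.7600 = 0.3707.
x_1 = (3.7730 − 4.2875·0.3707)/5.8310 = 0.3745.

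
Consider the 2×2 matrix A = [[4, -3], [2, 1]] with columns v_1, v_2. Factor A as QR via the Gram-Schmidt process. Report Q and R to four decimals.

Q = [[0.8944, -0.4472], [0.4472, 0.8944]], R = [[4.4721, -2.2361], [0.0000, 2.2361]]

q_1 = v_1/‖v_1‖ = (4, 2)/4.4721 = (0.8944, 0.4472).
r_{12} = q_1·v_2 = -2.2361.
u_2 = v_2 + 2.2361·q_1 = (-1.0000, 2.0000).
‖u_2‖ = 2.2361, so q_2 = (-0.4472, 0.8944).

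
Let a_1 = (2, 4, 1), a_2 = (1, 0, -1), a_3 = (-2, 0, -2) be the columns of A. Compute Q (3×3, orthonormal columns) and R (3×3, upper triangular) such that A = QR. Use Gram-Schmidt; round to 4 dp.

Q = [[0.4364, 0.6475, -0.6247], [0.8729, -0.1363, 0.4685], [0.2182, -0.7498, -0.6247]], R = [[4.5826, 0.2182, -1.3093], [0.0000, 1.3973, 0.2045], [0.0000, 0.0000, 2.4988]]

a_1 = (2, 4, 1); ‖a_1‖ = 4.5826, so e_1 = (0.4364, 0.8729, 0.2182).
e_1·a_2 = 0.4364·1 + 0.8729·0 + 0.2182·(-1) = 0.2182.
u_2 = a_2 − 0.2182·e_1 = (0.9048, -0.1905, -1.0476).
‖u_2‖ = 1.3973, so e_2 = (0.6475, -0.1363, -0.7498).
e_1·a_3 = 0.4364·(-2) + 0.8729·0 + 0.2182·(-2) = -1.3093; e_2·a_3 = 0.6475·(-2) + (-0.1363)·0 + (-0.7498)·(-2) = 0.2045.
u_3 = a_3 + 1.3093·e_1 − 0.2045·e_2 = (-1.5610, 1.1707, -1.5610).
‖u_3‖ = 2.4988, so e_3 = (-0.6247, 0.4685, -0.6247).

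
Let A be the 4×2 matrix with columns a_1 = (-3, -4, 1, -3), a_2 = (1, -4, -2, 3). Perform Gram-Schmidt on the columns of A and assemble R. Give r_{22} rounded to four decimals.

a_1 = (-3, -4, 1, -3); ‖a_1‖ = 5.9161, so q_1 = (-0.5071, -0.6761, 0.1690, -0.5071).
q_1·a_2 = (-0.5071)·1 + (-0.6761)·(-4) + 0.1690·(-2) + (-0.5071)·3 = 0.3381.
u_2 = a_2 − 0.3381·q_1 = (1.1714, -3.7714, -2.0571, 3.1714).
r_{22} = ‖u_2‖ = 5.4668.

r_{22} = 5.4668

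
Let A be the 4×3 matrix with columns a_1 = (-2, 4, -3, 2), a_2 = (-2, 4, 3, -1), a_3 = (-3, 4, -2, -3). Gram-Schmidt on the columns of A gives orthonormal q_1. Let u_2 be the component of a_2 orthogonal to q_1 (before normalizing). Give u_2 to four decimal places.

q_1 = a_1/‖a_1‖ = (-2, 4, -3, 2)/5.7446 = (-0.3482, 0.6963, -0.5222, 0.3482).
r_{12} = q_1·a_2 = 1.5667.
u_2 = a_2 − 1.5667·q_1 = (-1.4545, 2.9091, 3.8182, -1.5455).

u_2 = (-1.4545, 2.9091, 3.8182, -1.5455)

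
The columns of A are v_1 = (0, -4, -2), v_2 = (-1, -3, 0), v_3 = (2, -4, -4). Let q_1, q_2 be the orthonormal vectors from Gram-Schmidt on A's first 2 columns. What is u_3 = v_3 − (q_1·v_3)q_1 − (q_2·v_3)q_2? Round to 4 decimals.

u_3 = (0.4286, -0.1429, 0.2857)

v_1 = (0, -4, -2); ‖v_1‖ = 4.4721, so q_1 = (0.0000, -0.8944, -0.4472).
q_1·v_2 = 0.0000·(-1) + (-0.8944)·(-3) + (-0.4472)·0 = 2.6833.
u_2 = v_2 − 2.6833·q_1 = (-1.0000, -0.6000, 1.2000).
‖u_2‖ = 1.6733, so q_2 = (-0.5976, -0.3586, 0.7171).
q_1·v_3 = 0.0000·2 + (-0.8944)·(-4) + (-0.4472)·(-4) = 5.3666; q_2·v_3 = (-0.5976)·2 + (-0.3586)·(-4) + 0.7171·(-4) = -2.6295.
u_3 = v_3 − 5.3666·q_1 + 2.6295·q_2 = (0.4286, -0.1429, 0.2857).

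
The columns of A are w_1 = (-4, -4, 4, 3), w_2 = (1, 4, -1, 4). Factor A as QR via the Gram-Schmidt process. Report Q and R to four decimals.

w_1 = (-4, -4, 4, 3); ‖w_1‖ = 7.5498, so q_1 = (-0.5298, -0.5298, 0.5298, 0.3974).
q_1·w_2 = (-0.5298)·1 + (-0.5298)·4 + 0.5298·(-1) + 0.3974·4 = -1.5894.
u_2 = w_2 + 1.5894·q_1 = (0.1579, 3.1579, -0.1579, 4.6316).
‖u_2‖ = 5.6101, so q_2 = (0.0281, 0.5629, -0.0281, 0.8256).

Q = [[-0.5298, 0.0281], [-0.5298, 0.5629], [0.5298, -0.0281], [0.3974, 0.8256]], R = [[7.5498, -1.5894], [0.0000, 5.6101]]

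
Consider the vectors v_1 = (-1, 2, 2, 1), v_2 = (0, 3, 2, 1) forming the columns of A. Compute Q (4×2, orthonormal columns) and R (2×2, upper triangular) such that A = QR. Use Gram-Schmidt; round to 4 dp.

Q = [[-0.3162, 0.7980], [0.6325, 0.5804], [0.6325, -0.1451], [0.3162, -0.0725]], R = [[3.1623, 3.4785], [0.0000, 1.3784]]

v_1 = (-1, 2, 2, 1); ‖v_1‖ = 3.1623, so e_1 = (-0.3162, 0.6325, 0.6325, 0.3162).
e_1·v_2 = (-0.3162)·0 + 0.6325·3 + 0.6325·2 + 0.3162·1 = 3.4785.
u_2 = v_2 − 3.4785·e_1 = (1.1000, 0.8000, -0.2000, -0.1000).
‖u_2‖ = 1.3784, so e_2 = (0.7980, 0.5804, -0.1451, -0.0725).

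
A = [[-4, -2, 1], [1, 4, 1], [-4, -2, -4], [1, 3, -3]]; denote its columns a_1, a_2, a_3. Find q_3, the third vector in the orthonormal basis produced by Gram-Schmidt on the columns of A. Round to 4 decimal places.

a_1 = (-4, 1, -4, 1); ‖a_1‖ = 5.8310, so q_1 = (-0.6860, 0.1715, -0.6860, 0.1715).
q_1·a_2 = (-0.6860)·(-2) + 0.1715·4 + (-0.6860)·(-2) + 0.1715·3 = 3.9445.
u_2 = a_2 − 3.9445·q_1 = (0.7059, 3.3235, 0.7059, 2.3235).
‖u_2‖ = 4.1763, so q_2 = (0.1690, 0.7958, 0.1690, 0.5564).
q_1·a_3 = (-0.6860)·1 + 0.1715·1 + (-0.6860)·(-4) + 0.1715·(-3) = 1.7150; q_2·a_3 = 0.1690·1 + 0.7958·1 + 0.1690·(-4) + 0.5564·(-3) = -1.3804.
u_3 = a_3 − 1.7150·q_1 + 1.3804·q_2 = (2.4098, 1.8044, -2.5902, -2.5261).
‖u_3‖ = 4.7067, so q_3 = (0.5120, 0.3834, -0.5503, -0.5367).

q_3 = (0.5120, 0.3834, -0.5503, -0.5367)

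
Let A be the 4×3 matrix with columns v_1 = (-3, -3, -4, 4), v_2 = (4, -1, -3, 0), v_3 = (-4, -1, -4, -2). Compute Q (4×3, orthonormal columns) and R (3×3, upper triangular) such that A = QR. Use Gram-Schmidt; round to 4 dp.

Q = [[-0.4243, 0.8226, -0.3771], [-0.4243, -0.1614, 0.0475], [-0.5657, -0.5432, -0.5187], [0.5657, -0.0472, -0.7658]], R = [[7.0711, 0.4243, 3.2527], [0.0000, 5.0813, -0.8620], [0.0000, 0.0000, 5.0672]]

v_1 = (-3, -3, -4, 4); ‖v_1‖ = 7.0711, so e_1 = (-0.4243, -0.4243, -0.5657, 0.5657).
e_1·v_2 = (-0.4243)·4 + (-0.4243)·(-1) + (-0.5657)·(-3) + 0.5657·0 = 0.4243.
u_2 = v_2 − 0.4243·e_1 = (4.1800, -0.8200, -2.7600, -0.2400).
‖u_2‖ = 5.0813, so e_2 = (0.8226, -0.1614, -0.5432, -0.0472).
e_1·v_3 = (-0.4243)·(-4) + (-0.4243)·(-1) + (-0.5657)·(-4) + 0.5657·(-2) = 3.2527; e_2·v_3 = 0.8226·(-4) + (-0.1614)·(-1) + (-0.5432)·(-4) + (-0.0472)·(-2) = -0.8620.
u_3 = v_3 − 3.2527·e_1 + 0.8620·e_2 = (-1.9109, 0.2409, -2.6282, -3.8807).
‖u_3‖ = 5.0672, so e_3 = (-0.3771, 0.0475, -0.5187, -0.7658).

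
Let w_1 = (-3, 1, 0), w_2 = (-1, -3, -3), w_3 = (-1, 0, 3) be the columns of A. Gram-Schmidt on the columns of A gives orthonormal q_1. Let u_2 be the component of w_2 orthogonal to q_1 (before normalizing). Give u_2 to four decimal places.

u_2 = (-1.0000, -3.0000, -3.0000)

q_1 = w_1/‖w_1‖ = (-3, 1, 0)/3.1623 = (-0.9487, 0.3162, 0.0000).
r_{12} = q_1·w_2 = 0.0000.
u_2 = w_2 + 0.0000·q_1 = (-1.0000, -3.0000, -3.0000).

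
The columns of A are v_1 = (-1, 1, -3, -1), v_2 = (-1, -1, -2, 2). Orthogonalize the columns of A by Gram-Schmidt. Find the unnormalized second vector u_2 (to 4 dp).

u_2 = (-0.6667, -1.3333, -1.0000, 2.3333)

v_1 = (-1, 1, -3, -1); ‖v_1‖ = 3.4641, so e_1 = (-0.2887, 0.2887, -0.8660, -0.2887).
e_1·v_2 = (-0.2887)·(-1) + 0.2887·(-1) + (-0.8660)·(-2) + (-0.2887)·2 = 1.1547.
u_2 = v_2 − 1.1547·e_1 = (-0.6667, -1.3333, -1.0000, 2.3333).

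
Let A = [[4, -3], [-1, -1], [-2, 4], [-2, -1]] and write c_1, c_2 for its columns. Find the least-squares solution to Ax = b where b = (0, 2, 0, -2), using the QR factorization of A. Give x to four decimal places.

c_1 = (4, -1, -2, -2); ‖c_1‖ = 5.0000, so e_1 = (0.8000, -0.2000, -0.4000, -0.4000).
e_1·c_2 = 0.8000·(-3) + (-0.2000)·(-1) + (-0.4000)·4 + (-0.4000)·(-1) = -3.4000.
u_2 = c_2 + 3.4000·e_1 = (-0.2800, -1.6800, 2.6400, -2.3600).
‖u_2‖ = 3.9294, so e_2 = (-0.0713, -0.4275, 0.6719, -0.6006).
Qᵀb = (0.4000, 0.3461).
Back-substitute: x_2 = 0.3461/3.9294 = 0.0881.
x_1 = (0.4000 + 3.4000·0.0881)/5.0000 = 0.1399.

x = (0.1399, 0.0881)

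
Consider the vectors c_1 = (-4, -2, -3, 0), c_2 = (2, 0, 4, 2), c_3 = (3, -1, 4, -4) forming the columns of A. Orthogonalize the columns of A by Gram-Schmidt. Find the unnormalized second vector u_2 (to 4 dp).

c_1 = (-4, -2, -3, 0); ‖c_1‖ = 5.3852, so e_1 = (-0.7428, -0.3714, -0.5571, 0.0000).
e_1·c_2 = (-0.7428)·2 + (-0.3714)·0 + (-0.5571)·4 + 0.0000·2 = -3.7139.
u_2 = c_2 + 3.7139·e_1 = (-0.7586, -1.3793, 1.9310, 2.0000).

u_2 = (-0.7586, -1.3793, 1.9310, 2.0000)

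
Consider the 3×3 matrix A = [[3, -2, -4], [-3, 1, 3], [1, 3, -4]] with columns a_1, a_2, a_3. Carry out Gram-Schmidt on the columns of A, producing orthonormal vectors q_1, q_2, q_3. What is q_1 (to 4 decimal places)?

q_1 = a_1/‖a_1‖ = (3, -3, 1)/4.3589 = (0.6882, -0.6882, 0.2294).

q_1 = (0.6882, -0.6882, 0.2294)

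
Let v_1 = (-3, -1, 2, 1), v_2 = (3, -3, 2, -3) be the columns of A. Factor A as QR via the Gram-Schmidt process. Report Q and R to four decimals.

Q = [[-0.7746, 0.3693], [-0.2582, -0.6155], [0.5164, 0.4924], [0.2582, -0.4924]], R = [[3.8730, -1.2910], [0.0000, 5.4160]]

v_1 = (-3, -1, 2, 1); ‖v_1‖ = 3.8730, so q_1 = (-0.7746, -0.2582, 0.5164, 0.2582).
q_1·v_2 = (-0.7746)·3 + (-0.2582)·(-3) + 0.5164·2 + 0.2582·(-3) = -1.2910.
u_2 = v_2 + 1.2910·q_1 = (2.0000, -3.3333, 2.6667, -2.6667).
‖u_2‖ = 5.4160, so q_2 = (0.3693, -0.6155, 0.4924, -0.4924).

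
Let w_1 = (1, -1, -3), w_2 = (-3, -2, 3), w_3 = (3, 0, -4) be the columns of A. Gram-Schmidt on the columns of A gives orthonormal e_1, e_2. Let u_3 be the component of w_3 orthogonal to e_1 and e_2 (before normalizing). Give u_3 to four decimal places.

u_3 = (0.4437, -0.2958, 0.2465)

w_1 = (1, -1, -3); ‖w_1‖ = 3.3166, so e_1 = (0.3015, -0.3015, -0.9045).
e_1·w_2 = 0.3015·(-3) + (-0.3015)·(-2) + (-0.9045)·3 = -3.0151.
u_2 = w_2 + 3.0151·e_1 = (-2.0909, -2.9091, 0.2727).
‖u_2‖ = 3.5929, so e_2 = (-0.5820, -0.8097, 0.0759).
e_1·w_3 = 0.3015·3 + (-0.3015)·0 + (-0.9045)·(-4) = 4.5227; e_2·w_3 = (-0.5820)·3 + (-0.8097)·0 + 0.0759·(-4) = -2.0495.
u_3 = w_3 − 4.5227·e_1 + 2.0495·e_2 = (0.4437, -0.2958, 0.2465).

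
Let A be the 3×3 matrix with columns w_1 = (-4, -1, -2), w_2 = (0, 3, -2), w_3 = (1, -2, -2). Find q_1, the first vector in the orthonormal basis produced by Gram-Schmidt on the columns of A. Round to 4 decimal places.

q_1 = w_1/‖w_1‖ = (-4, -1, -2)/4.5826 = (-0.8729, -0.2182, -0.4364).

q_1 = (-0.8729, -0.2182, -0.4364)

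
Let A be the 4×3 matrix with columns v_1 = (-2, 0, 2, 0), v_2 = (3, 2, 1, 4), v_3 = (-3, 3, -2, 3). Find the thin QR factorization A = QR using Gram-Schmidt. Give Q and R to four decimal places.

Q = [[-0.7071, 0.3780, -0.5782], [0.0000, 0.3780, 0.4572], [0.7071, 0.3780, -0.5782], [0.0000, 0.7559, 0.3496]], R = [[2.8284, -1.4142, 0.7071], [0.0000, 5.2915, 1.5119], [0.0000, 0.0000, 5.3117]]

q_1 = v_1/‖v_1‖ = (-2, 0, 2, 0)/2.8284 = (-0.7071, 0.0000, 0.7071, 0.0000).
r_{12} = q_1·v_2 = -1.4142.
u_2 = v_2 + 1.4142·q_1 = (2.0000, 2.0000, 2.0000, 4.0000).
‖u_2‖ = 5.2915, so q_2 = (0.3780, 0.3780, 0.3780, 0.7559).
r_{13} = q_1·v_3 = 0.7071; r_{23} = q_2·v_3 = 1.5119.
u_3 = v_3 − 0.7071·q_1 − 1.5119·q_2 = (-3.0714, 2.4286, -3.0714, 1.8571).
‖u_3‖ = 5.3117, so q_3 = (-0.5782, 0.4572, -0.5782, 0.3496).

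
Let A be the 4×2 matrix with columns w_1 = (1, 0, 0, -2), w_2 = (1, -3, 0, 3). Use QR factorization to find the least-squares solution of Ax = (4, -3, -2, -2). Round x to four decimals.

x = (2.6714, 1.0714)

q_1 = w_1/‖w_1‖ = (1, 0, 0, -2)/2.2361 = (0.4472, 0.0000, 0.0000, -0.8944).
r_{12} = q_1·w_2 = -2.2361.
u_2 = w_2 + 2.2361·q_1 = (2.0000, -3.0000, 0.0000, 1.0000).
‖u_2‖ = 3.7417, so q_2 = (0.5345, -0.8018, 0.0000, 0.2673).
Qᵀb = (3.5777, 4.0089).
Back-substitute: x_2 = 4.0089/3.7417 = 1.0714.
x_1 = (3.5777 + 2.2361·1.0714)/2.2361 = 2.6714.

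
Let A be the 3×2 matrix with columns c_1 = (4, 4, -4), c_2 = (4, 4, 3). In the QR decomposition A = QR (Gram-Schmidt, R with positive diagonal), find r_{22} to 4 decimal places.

r_{22} = 5.7155

e_1 = c_1/‖c_1‖ = (4, 4, -4)/6.9282 = (0.5774, 0.5774, -0.5774).
r_{12} = e_1·c_2 = 2.8868.
u_2 = c_2 − 2.8868·e_1 = (2.3333, 2.3333, 4.6667).
r_{22} = ‖u_2‖ = 5.7155.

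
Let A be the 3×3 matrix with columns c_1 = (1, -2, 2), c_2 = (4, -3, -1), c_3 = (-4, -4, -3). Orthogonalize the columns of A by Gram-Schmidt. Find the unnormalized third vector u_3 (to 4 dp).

c_1 = (1, -2, 2); ‖c_1‖ = 3.0000, so e_1 = (0.3333, -0.6667, 0.6667).
e_1·c_2 = 0.3333·4 + (-0.6667)·(-3) + 0.6667·(-1) = 2.6667.
u_2 = c_2 − 2.6667·e_1 = (3.1111, -1.2222, -2.7778).
‖u_2‖ = 4.3461, so e_2 = (0.7158, -0.2812, -0.6391).
e_1·c_3 = 0.3333·(-4) + (-0.6667)·(-4) + 0.6667·(-3) = -0.6667; e_2·c_3 = 0.7158·(-4) + (-0.2812)·(-4) + (-0.6391)·(-3) = 0.1790.
u_3 = c_3 + 0.6667·e_1 − 0.1790·e_2 = (-3.9059, -4.3941, -2.4412).

u_3 = (-3.9059, -4.3941, -2.4412)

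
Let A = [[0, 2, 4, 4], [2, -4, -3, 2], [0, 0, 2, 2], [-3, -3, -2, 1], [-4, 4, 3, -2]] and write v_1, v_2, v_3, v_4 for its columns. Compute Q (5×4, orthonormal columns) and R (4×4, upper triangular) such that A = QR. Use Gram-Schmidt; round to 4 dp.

e_1 = v_1/‖v_1‖ = (0, 2, 0, -3, -4)/5.3852 = (0.0000, 0.3714, 0.0000, -0.5571, -0.7428).
r_{12} = e_1·v_2 = -2.7854.
u_2 = v_2 + 2.7854·e_1 = (2.0000, -2.9655, 0.0000, -4.5517, 1.9310).
‖u_2‖ = 6.1026, so e_2 = (0.3277, -0.4859, 0.0000, -0.7459, 0.3164).
r_{13} = e_1·v_3 = -2.2283; r_{23} = e_2·v_3 = 5.2098.
u_3 = v_3 + 2.2283·e_1 − 5.2098·e_2 = (2.2926, 0.3593, 2.0000, 0.6444, -0.3037).
‖u_3‖ = 3.1452, so e_3 = (0.7289, 0.1142, 0.6359, 0.2049, -0.0966).
r_{14} = e_1·v_4 = 1.6713; r_{24} = e_2·v_4 = -1.0397; r_{34} = e_3·v_4 = 4.8138.
u_4 = v_4 − 1.6713·e_1 + 1.0397·e_2 − 4.8138·e_3 = (0.8319, 0.3242, -1.0610, 0.1692, 0.0352).
‖u_4‖ = 1.3974, so e_4 = (0.5953, 0.2320, -0.7593, 0.1211, 0.0252).

Q = [[0.0000, 0.3277, 0.7289, 0.5953], [0.3714, -0.4859, 0.1142, 0.2320], [0.0000, 0.0000, 0.6359, -0.7593], [-0.5571, -0.7459, 0.2049, 0.1211], [-0.7428, 0.3164, -0.0966, 0.0252]], R = [[5.3852, -2.7854, -2.2283, 1.6713], [0.0000, 6.1026, 5.2098, -1.0397], [0.0000, 0.0000, 3.1452, 4.8138], [0.0000, 0.0000, 0.0000, 1.3974]]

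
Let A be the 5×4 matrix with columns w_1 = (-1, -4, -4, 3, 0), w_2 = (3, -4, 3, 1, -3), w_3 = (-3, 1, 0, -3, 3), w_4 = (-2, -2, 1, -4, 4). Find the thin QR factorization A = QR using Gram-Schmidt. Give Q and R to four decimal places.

e_1 = w_1/‖w_1‖ = (-1, -4, -4, 3, 0)/6.4807 = (-0.1543, -0.6172, -0.6172, 0.4629, 0.0000).
r_{12} = e_1·w_2 = 0.6172.
u_2 = w_2 − 0.6172·e_1 = (3.0952, -3.6190, 3.3810, 0.7143, -3.0000).
‖u_2‖ = 6.6045, so e_2 = (0.4687, -0.5480, 0.5119, 0.1082, -0.4542).
r_{13} = e_1·w_3 = -1.5430; r_{23} = e_2·w_3 = -3.6411.
u_3 = w_3 + 1.5430·e_1 + 3.6411·e_2 = (-1.5317, -1.9476, 0.9116, -1.8919, 1.3461).
‖u_3‖ = 3.5159, so e_3 = (-0.4356, -0.5539, 0.2593, -0.5381, 0.3829).
r_{14} = e_1·w_4 = -0.9258; r_{24} = e_2·w_4 = -1.5790; r_{34} = e_3·w_4 = 5.9223.
u_4 = w_4 + 0.9258·e_1 + 1.5790·e_2 − 5.9223·e_3 = (1.1772, -0.1561, -0.2986, -0.2138, 1.0154).
‖u_4‖ = 1.6050, so e_4 = (0.7335, -0.0972, -0.1860, -0.1332, 0.6326).

Q = [[-0.1543, 0.4687, -0.4356, 0.7335], [-0.6172, -0.5480, -0.5539, -0.0972], [-0.6172, 0.5119, 0.2593, -0.1860], [0.4629, 0.1082, -0.5381, -0.1332], [0.0000, -0.4542, 0.3829, 0.6326]], R = [[6.4807, 0.6172, -1.5430, -0.9258], [0.0000, 6.6045, -3.6411, -1.5790], [0.0000, 0.0000, 3.5159, 5.9223], [0.0000, 0.0000, 0.0000, 1.6050]]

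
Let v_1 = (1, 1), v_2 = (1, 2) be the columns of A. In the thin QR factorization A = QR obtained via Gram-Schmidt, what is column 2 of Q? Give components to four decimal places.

q_2 = (-0.7071, 0.7071)

q_1 = v_1/‖v_1‖ = (1, 1)/1.4142 = (0.7071, 0.7071).
r_{12} = q_1·v_2 = 2.1213.
u_2 = v_2 − 2.1213·q_1 = (-0.5000, 0.5000).
‖u_2‖ = 0.7071, so q_2 = (-0.7071, 0.7071).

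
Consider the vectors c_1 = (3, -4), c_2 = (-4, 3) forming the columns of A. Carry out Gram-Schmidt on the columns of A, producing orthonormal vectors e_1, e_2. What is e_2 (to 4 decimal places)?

c_1 = (3, -4); ‖c_1‖ = 5.0000, so e_1 = (0.6000, -0.8000).
e_1·c_2 = 0.6000·(-4) + (-0.8000)·3 = -4.8000.
u_2 = c_2 + 4.8000·e_1 = (-1.1200, -0.8400).
‖u_2‖ = 1.4000, so e_2 = (-0.8000, -0.6000).

e_2 = (-0.8000, -0.6000)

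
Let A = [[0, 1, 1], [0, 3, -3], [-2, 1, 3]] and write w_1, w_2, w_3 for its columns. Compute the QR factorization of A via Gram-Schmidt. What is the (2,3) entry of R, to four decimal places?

w_1 = (0, 0, -2); ‖w_1‖ = 2.0000, so q_1 = (0.0000, 0.0000, -1.0000).
q_1·w_2 = 0.0000·1 + 0.0000·3 + (-1.0000)·1 = -1.0000.
u_2 = w_2 + 1.0000·q_1 = (1.0000, 3.0000, 0.0000).
‖u_2‖ = 3.1623, so q_2 = (0.3162, 0.9487, 0.0000).
r_{23} = q_2·w_3 = -2.5298.

r_{23} = -2.5298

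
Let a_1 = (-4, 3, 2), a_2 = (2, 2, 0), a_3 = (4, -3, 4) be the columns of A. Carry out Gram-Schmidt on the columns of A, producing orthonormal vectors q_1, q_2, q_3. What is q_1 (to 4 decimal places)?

q_1 = a_1/‖a_1‖ = (-4, 3, 2)/5.3852 = (-0.7428, 0.5571, 0.3714).

q_1 = (-0.7428, 0.5571, 0.3714)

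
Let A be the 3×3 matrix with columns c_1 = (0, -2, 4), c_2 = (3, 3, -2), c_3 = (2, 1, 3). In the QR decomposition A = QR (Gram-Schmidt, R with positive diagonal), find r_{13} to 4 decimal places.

r_{13} = 2.2361

c_1 = (0, -2, 4); ‖c_1‖ = 4.4721, so q_1 = (0.0000, -0.4472, 0.8944).
r_{13} = q_1·c_3 = 2.2361.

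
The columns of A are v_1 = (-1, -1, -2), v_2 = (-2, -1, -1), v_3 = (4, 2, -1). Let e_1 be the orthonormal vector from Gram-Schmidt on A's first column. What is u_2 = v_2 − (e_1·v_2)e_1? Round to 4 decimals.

u_2 = (-1.1667, -0.1667, 0.6667)

e_1 = v_1/‖v_1‖ = (-1, -1, -2)/2.4495 = (-0.4082, -0.4082, -0.8165).
r_{12} = e_1·v_2 = 2.0412.
u_2 = v_2 − 2.0412·e_1 = (-1.1667, -0.1667, 0.6667).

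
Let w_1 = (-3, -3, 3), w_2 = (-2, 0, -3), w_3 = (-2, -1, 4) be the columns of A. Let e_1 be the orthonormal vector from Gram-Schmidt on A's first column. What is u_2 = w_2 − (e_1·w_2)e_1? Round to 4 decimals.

e_1 = w_1/‖w_1‖ = (-3, -3, 3)/5.1962 = (-0.5774, -0.5774, 0.5774).
r_{12} = e_1·w_2 = -0.5774.
u_2 = w_2 + 0.5774·e_1 = (-2.3333, -0.3333, -2.6667).

u_2 = (-2.3333, -0.3333, -2.6667)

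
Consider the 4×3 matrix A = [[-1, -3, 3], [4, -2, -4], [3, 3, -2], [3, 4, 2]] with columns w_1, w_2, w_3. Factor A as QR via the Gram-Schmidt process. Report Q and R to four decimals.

Q = [[-0.1690, -0.4590, 0.7358], [0.6761, -0.6911, -0.1400], [0.5071, 0.2940, -0.1999], [0.5071, 0.4745, 0.6317]], R = [[5.9161, 2.7045, -3.2116], [0.0000, 5.5395, 1.7485], [0.0000, 0.0000, 4.4304]]

w_1 = (-1, 4, 3, 3); ‖w_1‖ = 5.9161, so e_1 = (-0.1690, 0.6761, 0.5071, 0.5071).
e_1·w_2 = (-0.1690)·(-3) + 0.6761·(-2) + 0.5071·3 + 0.5071·4 = 2.7045.
u_2 = w_2 − 2.7045·e_1 = (-2.5429, -3.8286, 1.6286, 2.6286).
‖u_2‖ = 5.5395, so e_2 = (-0.4590, -0.6911, 0.2940, 0.4745).
e_1·w_3 = (-0.1690)·3 + 0.6761·(-4) + 0.5071·(-2) + 0.5071·2 = -3.2116; e_2·w_3 = (-0.4590)·3 + (-0.6911)·(-4) + 0.2940·(-2) + 0.4745·2 = 1.7485.
u_3 = w_3 + 3.2116·e_1 − 1.7485·e_2 = (3.2598, -0.6201, -0.8855, 2.7989).
‖u_3‖ = 4.4304, so e_3 = (0.7358, -0.1400, -0.1999, 0.6317).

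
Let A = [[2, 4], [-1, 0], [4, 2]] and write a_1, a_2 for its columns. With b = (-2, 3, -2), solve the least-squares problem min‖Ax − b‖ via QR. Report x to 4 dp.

a_1 = (2, -1, 4); ‖a_1‖ = 4.5826, so e_1 = (0.4364, -0.2182, 0.8729).
e_1·a_2 = 0.4364·4 + (-0.2182)·0 + 0.8729·2 = 3.4915.
u_2 = a_2 − 3.4915·e_1 = (2.4762, 0.7619, -1.0476).
‖u_2‖ = 2.7946, so e_2 = (0.8861, 0.2726, -0.3749).
Qᵀb = (-3.2733, -0.2045).
Back-substitute: x_2 = -0.2045/2.7946 = -0.0732.
x_1 = (-3.2733 − 3.4915·(-0.0732))/4.5826 = -0.6585.

x = (-0.6585, -0.0732)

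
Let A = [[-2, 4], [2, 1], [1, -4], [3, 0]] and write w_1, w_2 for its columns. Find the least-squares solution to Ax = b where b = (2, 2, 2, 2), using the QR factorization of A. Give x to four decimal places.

e_1 = w_1/‖w_1‖ = (-2, 2, 1, 3)/4.2426 = (-0.4714, 0.4714, 0.2357, 0.7071).
r_{12} = e_1·w_2 = -2.3570.
u_2 = w_2 + 2.3570·e_1 = (2.8889, 2.1111, -3.4444, 1.6667).
‖u_2‖ = 5.2387, so e_2 = (0.5514, 0.4030, -0.6575, 0.3181).
Qᵀb = (1.8856, 1.2302).
Back-substitute: x_2 = 1.2302/5.2387 = 0.2348.
x_1 = (1.8856 + 2.3570·0.2348)/4.2426 = 0.5749.

x = (0.5749, 0.2348)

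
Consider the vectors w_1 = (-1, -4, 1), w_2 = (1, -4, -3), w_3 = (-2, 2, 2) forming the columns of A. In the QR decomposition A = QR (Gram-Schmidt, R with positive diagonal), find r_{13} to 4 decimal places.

r_{13} = -0.9428

w_1 = (-1, -4, 1); ‖w_1‖ = 4.2426, so q_1 = (-0.2357, -0.9428, 0.2357).
r_{13} = q_1·w_3 = -0.9428.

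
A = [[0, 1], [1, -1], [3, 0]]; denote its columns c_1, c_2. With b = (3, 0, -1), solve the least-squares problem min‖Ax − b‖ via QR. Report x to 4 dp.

x = (-0.1579, 1.4211)

c_1 = (0, 1, 3); ‖c_1‖ = 3.1623, so e_1 = (0.0000, 0.3162, 0.9487).
e_1·c_2 = 0.0000·1 + 0.3162·(-1) + 0.9487·0 = -0.3162.
u_2 = c_2 + 0.3162·e_1 = (1.0000, -0.9000, 0.3000).
‖u_2‖ = 1.3784, so e_2 = (0.7255, -0.6529, 0.2176).
Qᵀb = (-0.9487, 1.9588).
Back-substitute: x_2 = 1.9588/1.3784 = 1.4211.
x_1 = (-0.9487 + 0.3162·1.4211)/3.1623 = -0.1579.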